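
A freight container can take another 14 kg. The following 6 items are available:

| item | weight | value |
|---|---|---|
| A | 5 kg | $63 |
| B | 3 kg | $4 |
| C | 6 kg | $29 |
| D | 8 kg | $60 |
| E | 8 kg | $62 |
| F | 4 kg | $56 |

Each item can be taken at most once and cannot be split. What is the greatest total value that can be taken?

This is a 0/1 knapsack; check combinations near the capacity.
- A+E: weight 5+8=13, value 63+62=125
- A+B+F: weight 5+3+4=12, value 63+4+56=123
- A+D: weight 5+8=13, value 63+60=123
- A+F: weight 5+4=9, value 63+56=119
Best: $125.

$125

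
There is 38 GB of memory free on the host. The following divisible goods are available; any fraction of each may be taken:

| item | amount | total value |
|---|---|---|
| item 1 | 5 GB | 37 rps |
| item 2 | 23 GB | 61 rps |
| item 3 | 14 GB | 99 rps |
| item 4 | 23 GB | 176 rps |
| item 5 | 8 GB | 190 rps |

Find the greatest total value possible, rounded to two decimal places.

417.14

Take in order of value per unit:
- item 5 (190/8 per unit): all 8 → value 190, running total 190.00
- item 4 (176/23 per unit): all 23 → value 176, running total 366.00
- item 1 (37/5 per unit): all 5 → value 37, running total 403.00
- item 3 (99/14 per unit): 2 of 14 → value 2×99/14 = 14.1429, running total 417.14
Total 417.14.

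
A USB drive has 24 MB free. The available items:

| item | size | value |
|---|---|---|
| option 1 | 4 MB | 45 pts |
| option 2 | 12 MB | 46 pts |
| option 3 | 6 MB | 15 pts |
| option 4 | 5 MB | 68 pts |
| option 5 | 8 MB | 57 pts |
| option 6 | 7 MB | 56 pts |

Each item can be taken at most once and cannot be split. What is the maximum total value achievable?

226 pts

Check high-value combinations within 24 MB:
- option 1+option 4+option 5+option 6: size 4+5+8+7=24, value 45+68+57+56=226
- option 1+option 3+option 4+option 5: size 4+6+5+8=23, value 45+15+68+57=185
- option 1+option 3+option 4+option 6: size 4+6+5+7=22, value 45+15+68+56=184
Best: 226 pts.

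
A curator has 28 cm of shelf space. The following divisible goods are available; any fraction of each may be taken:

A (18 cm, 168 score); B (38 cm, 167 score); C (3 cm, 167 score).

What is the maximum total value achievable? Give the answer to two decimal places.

Take in order of value per unit:
- C (167/3 per unit): all 3 → value 167, running total 167.00
- A (168/18 per unit): all 18 → value 168, running total 335.00
- B (167/38 per unit): 7 of 38 → value 7×167/38 = 30.7632, running total 365.76
Total 365.76.

365.76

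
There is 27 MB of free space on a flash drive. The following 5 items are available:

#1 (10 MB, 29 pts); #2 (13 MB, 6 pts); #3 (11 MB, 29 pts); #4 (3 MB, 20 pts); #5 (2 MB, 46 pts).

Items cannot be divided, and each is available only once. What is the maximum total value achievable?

124 pts

This is a 0/1 knapsack; check combinations near the capacity.
- #1+#3+#4+#5: size 10+11+3+2=26, value 29+29+20+46=124
- #1+#3+#5: size 10+11+2=23, value 29+29+46=104
- #1+#4+#5: size 10+3+2=15, value 29+20+46=95
Best: 124 pts.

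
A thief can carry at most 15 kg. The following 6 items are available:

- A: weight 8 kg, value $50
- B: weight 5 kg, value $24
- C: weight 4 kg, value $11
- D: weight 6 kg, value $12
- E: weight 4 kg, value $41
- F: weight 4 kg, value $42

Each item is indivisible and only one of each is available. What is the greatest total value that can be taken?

$107

Check high-value combinations within 15 kg:
- B+E+F: weight 5+4+4=13, value 24+41+42=107
- D+E+F: weight 6+4+4=14, value 12+41+42=95
- C+E+F: weight 4+4+4=12, value 11+41+42=94
- A+F: weight 8+4=12, value 50+42=92
Best: $107.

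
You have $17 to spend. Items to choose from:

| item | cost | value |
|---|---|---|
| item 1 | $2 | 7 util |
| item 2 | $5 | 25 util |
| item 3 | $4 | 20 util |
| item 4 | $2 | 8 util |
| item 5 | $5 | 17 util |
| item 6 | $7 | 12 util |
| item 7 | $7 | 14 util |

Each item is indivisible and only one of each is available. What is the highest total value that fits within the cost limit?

Check high-value combinations within $17:
- item 2+item 3+item 4+item 5: cost 5+4+2+5=16, value 25+20+8+17=70
- item 1+item 2+item 3+item 5: cost 2+5+4+5=16, value 7+25+20+17=69
- item 2+item 3+item 5: cost 5+4+5=14, value 25+20+17=62
- item 1+item 2+item 3+item 4: cost 2+5+4+2=13, value 7+25+20+8=60
- item 2+item 3+item 7: cost 5+4+7=16, value 25+20+14=59
Best: 70 util.

70 util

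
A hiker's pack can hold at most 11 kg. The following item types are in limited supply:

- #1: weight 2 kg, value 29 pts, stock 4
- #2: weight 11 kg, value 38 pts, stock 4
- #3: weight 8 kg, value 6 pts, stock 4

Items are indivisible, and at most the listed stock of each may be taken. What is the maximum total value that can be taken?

116 pts

Top feasible selections:
- 4×#1: weight 8, value 116
- 3×#1: weight 6, value 87
- 2×#1: weight 4, value 58
- 1×#2: weight 11, value 38
Best: 116 pts.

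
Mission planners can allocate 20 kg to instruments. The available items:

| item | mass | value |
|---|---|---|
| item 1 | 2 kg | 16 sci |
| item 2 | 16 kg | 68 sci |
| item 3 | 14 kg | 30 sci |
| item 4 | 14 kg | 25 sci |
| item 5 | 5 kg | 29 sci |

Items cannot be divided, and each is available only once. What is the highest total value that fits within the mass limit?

Check high-value combinations within 20 kg:
- item 1+item 2: mass 2+16=18, value 16+68=84
- item 2: mass 16, value 68
- item 3+item 5: mass 14+5=19, value 30+29=59
- item 4+item 5: mass 14+5=19, value 25+29=54
Best: 84 sci.

84 sci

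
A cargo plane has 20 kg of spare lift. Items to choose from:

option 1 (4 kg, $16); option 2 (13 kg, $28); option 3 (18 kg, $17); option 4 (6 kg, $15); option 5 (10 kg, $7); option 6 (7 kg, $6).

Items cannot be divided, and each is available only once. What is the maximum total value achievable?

$44

Check high-value combinations within 20 kg:
- option 1+option 2: weight 4+13=17, value 16+28=44
- option 2+option 4: weight 13+6=19, value 28+15=43
- option 1+option 4+option 5: weight 4+6+10=20, value 16+15+7=38
Best: $44.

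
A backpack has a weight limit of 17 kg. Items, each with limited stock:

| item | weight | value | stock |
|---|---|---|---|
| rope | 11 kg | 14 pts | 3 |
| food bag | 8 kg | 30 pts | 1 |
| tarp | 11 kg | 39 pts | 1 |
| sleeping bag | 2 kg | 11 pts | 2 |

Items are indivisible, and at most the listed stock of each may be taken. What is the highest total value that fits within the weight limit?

61 pts

Best selections within weight 17 and stock limits:
- 1×tarp + 2×sleeping bag: weight 15, value 61
- 1×food bag + 2×sleeping bag: weight 12, value 52
- 1×tarp + 1×sleeping bag: weight 13, value 50
Best: 61 pts.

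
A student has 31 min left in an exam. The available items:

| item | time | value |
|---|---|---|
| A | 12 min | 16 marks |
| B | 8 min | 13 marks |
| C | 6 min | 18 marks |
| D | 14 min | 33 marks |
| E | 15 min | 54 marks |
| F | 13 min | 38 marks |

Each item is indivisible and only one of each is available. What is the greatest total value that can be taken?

This is a 0/1 knapsack; check combinations near the capacity.
- E+F: time 15+13=28, value 54+38=92
- D+E: time 14+15=29, value 33+54=87
- B+C+E: time 8+6+15=29, value 13+18+54=85
Best: 92 marks.

92 marks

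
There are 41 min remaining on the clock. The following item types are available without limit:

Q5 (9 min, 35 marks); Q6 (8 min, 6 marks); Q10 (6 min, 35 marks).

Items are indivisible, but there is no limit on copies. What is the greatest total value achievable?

Best value-per-unit is Q10 at 35/6; filling with it alone gives 6×35 = 210.
Optimal mix: 1×Q5 + 5×Q10 → time 39, value 210.

210 marks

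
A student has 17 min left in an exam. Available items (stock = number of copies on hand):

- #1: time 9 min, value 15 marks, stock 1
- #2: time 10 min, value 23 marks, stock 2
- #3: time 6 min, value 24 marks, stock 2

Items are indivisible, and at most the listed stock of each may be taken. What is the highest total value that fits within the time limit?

48 marks

Top feasible selections:
- 2×#3: time 12, value 48
- 1×#2 + 1×#3: time 16, value 47
Best: 48 marks.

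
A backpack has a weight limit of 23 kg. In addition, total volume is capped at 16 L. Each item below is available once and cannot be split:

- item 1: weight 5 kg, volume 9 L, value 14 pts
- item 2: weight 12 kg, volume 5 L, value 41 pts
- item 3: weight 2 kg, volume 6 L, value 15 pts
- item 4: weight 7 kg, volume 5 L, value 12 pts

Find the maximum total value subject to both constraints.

68 pts

Feasible sets respecting both limits:
- item 2+item 3+item 4: weight 21, volume 16, value 68
- item 2+item 3: weight 14, volume 11, value 56
- item 1+item 2: weight 17, volume 14, value 55
- item 2+item 4: weight 19, volume 10, value 53
Best: 68 pts.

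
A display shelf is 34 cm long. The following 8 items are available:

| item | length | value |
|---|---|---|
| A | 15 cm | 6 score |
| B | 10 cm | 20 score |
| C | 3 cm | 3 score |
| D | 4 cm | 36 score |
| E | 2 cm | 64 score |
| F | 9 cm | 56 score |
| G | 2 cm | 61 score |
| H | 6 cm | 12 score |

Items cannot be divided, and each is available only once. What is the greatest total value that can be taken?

Check high-value combinations within 34 cm:
- B+D+E+F+G+H: length 10+4+2+9+2+6=33, value 20+36+64+56+61+12=249
- B+C+D+E+F+G: length 10+3+4+2+9+2=30, value 20+3+36+64+56+61=240
- B+D+E+F+G: length 10+4+2+9+2=27, value 20+36+64+56+61=237
- C+D+E+F+G+H: length 3+4+2+9+2+6=26, value 3+36+64+56+61+12=232
- D+E+F+G+H: length 4+2+9+2+6=23, value 36+64+56+61+12=229
Best: 249 score.

249 score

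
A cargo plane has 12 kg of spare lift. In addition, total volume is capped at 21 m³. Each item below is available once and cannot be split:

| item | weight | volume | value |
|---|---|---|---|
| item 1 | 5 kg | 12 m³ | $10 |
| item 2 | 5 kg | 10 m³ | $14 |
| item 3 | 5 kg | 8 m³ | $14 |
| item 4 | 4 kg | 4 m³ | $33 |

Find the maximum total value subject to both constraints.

$47

Feasible sets respecting both limits:
- item 2+item 4: weight 9, volume 14, value 47
- item 3+item 4: weight 9, volume 12, value 47
- item 1+item 4: weight 9, volume 16, value 43
Best: $47.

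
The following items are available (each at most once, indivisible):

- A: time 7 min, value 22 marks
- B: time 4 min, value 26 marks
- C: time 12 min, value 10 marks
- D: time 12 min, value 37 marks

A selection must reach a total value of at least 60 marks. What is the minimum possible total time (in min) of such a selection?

16

Subsets with value ≥ 60, sorted by total time:
- B+D: time 16, value 63
- A+B+D: time 23, value 85
- B+C+D: time 28, value 73
- A+C+D: time 31, value 69
Minimum time: 16 min.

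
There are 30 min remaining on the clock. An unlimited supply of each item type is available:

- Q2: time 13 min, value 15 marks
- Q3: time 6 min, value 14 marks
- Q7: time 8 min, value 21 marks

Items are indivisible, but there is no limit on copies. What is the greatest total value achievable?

Best value-per-unit is Q7 at 21/8; filling with it alone gives 3×21 = 63.
Optimal mix: 1×Q3 + 3×Q7 → time 30, value 77.

77 marks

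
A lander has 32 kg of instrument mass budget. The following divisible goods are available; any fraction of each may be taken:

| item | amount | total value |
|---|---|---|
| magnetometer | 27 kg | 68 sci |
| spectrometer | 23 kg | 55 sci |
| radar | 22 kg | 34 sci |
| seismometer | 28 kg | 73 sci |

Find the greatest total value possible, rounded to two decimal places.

Take in order of value per unit:
- seismometer (73/28 per unit): all 28 → value 73, running total 73.00
- magnetometer (68/27 per unit): 4 of 27 → value 4×68/27 = 10.0741, running total 83.07
Total 83.07.

83.07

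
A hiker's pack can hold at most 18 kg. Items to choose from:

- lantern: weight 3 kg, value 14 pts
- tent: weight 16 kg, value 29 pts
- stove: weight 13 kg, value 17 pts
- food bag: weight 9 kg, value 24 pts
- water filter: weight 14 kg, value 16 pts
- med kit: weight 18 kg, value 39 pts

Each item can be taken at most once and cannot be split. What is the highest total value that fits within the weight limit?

39 pts

Check high-value combinations within 18 kg:
- med kit: weight 18, value 39
- lantern+food bag: weight 3+9=12, value 14+24=38
- lantern+stove: weight 3+13=16, value 14+17=31
- lantern+water filter: weight 3+14=17, value 14+16=30
Best: 39 pts.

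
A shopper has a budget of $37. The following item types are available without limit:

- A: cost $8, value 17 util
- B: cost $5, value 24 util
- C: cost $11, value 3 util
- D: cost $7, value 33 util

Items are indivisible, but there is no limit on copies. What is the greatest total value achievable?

177 util

Best value-per-unit is B at 24/5; filling with it alone gives 7×24 = 168.
Optimal mix: 6×B + 1×D → cost 37, value 177.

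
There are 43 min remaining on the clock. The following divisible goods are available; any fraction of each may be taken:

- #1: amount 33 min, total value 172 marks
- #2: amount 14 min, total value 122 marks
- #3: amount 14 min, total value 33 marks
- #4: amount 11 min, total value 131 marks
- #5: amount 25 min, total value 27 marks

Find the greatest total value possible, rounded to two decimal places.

346.82

Take in order of value per unit:
- #4 (131/11 per unit): all 11 → value 131, running total 131.00
- #2 (122/14 per unit): all 14 → value 122, running total 253.00
- #1 (172/33 per unit): 18 of 33 → value 18×172/33 = 93.8182, running total 346.82
Total 346.82.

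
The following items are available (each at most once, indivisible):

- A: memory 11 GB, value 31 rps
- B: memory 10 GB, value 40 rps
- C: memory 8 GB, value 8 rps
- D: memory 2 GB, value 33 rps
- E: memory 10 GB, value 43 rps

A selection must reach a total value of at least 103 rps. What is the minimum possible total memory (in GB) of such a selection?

22

Subsets with value ≥ 103, sorted by total memory:
- B+D+E: memory 22, value 116
- A+D+E: memory 23, value 107
Minimum memory: 22 GB.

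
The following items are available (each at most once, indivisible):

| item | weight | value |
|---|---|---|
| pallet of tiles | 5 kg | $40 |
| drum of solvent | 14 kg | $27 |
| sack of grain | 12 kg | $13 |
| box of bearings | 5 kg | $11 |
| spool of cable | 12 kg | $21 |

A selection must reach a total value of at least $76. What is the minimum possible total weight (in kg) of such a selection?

24

Subsets with value ≥ 76, sorted by total weight:
- pallet of tiles+drum of solvent+box of bearings: weight 24, value 78
- pallet of tiles+drum of solvent+spool of cable: weight 31, value 88
Minimum weight: 24 kg.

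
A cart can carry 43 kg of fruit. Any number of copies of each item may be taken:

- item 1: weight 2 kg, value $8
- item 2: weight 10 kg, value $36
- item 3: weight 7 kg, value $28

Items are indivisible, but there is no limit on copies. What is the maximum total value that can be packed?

$172

Best value-per-unit is item 1 at 8/2; filling with it alone gives 21×8 = 168.
Optimal mix: 18×item 1 + 1×item 3 → weight 43, value 172.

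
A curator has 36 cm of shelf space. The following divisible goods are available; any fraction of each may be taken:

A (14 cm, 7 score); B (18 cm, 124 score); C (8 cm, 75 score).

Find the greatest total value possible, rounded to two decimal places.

204.00

Take in order of value per unit:
- C (75/8 per unit): all 8 → value 75, running total 75.00
- B (124/18 per unit): all 18 → value 124, running total 199.00
- A (7/14 per unit): 10 of 14 → value 10×7/14 = 5.0000, running total 204.00
Total 204.00.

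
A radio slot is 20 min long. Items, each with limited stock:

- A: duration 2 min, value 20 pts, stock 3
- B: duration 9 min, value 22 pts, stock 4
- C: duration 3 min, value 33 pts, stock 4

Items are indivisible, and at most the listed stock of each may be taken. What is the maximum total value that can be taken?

192 pts

Best selections within duration 20 and stock limits:
- 3×A + 4×C: duration 18, value 192
- 2×A + 4×C: duration 16, value 172
- 3×A + 3×C: duration 15, value 159
Best: 192 pts.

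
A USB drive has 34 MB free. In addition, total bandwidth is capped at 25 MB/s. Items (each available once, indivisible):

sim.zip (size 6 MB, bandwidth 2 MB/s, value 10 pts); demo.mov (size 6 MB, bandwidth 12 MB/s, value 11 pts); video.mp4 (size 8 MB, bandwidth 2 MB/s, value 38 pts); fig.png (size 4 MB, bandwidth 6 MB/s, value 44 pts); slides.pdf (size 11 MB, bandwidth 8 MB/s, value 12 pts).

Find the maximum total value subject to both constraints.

104 pts

Feasible sets respecting both limits:
- sim.zip+video.mp4+fig.png+slides.pdf: size 29, bandwidth 18, value 104
- sim.zip+demo.mov+video.mp4+fig.png: size 24, bandwidth 22, value 103
- video.mp4+fig.png+slides.pdf: size 23, bandwidth 16, value 94
Best: 104 pts.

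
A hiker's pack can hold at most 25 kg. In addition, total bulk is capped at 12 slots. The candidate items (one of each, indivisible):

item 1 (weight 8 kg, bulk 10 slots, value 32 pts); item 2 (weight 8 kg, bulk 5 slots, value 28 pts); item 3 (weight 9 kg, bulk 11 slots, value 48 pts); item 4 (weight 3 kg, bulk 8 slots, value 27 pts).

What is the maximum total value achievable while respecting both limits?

48 pts

Feasible sets respecting both limits:
- item 3: weight 9, bulk 11, value 48
- item 1: weight 8, bulk 10, value 32
- item 2: weight 8, bulk 5, value 28
Best: 48 pts.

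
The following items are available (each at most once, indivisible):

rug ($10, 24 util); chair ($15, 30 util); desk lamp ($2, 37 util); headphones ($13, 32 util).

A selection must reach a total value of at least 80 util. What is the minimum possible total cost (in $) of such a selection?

25

Subsets with value ≥ 80, sorted by total cost:
- rug+desk lamp+headphones: cost 25, value 93
- rug+chair+desk lamp: cost 27, value 91
- chair+desk lamp+headphones: cost 30, value 99
Minimum cost: 25 $.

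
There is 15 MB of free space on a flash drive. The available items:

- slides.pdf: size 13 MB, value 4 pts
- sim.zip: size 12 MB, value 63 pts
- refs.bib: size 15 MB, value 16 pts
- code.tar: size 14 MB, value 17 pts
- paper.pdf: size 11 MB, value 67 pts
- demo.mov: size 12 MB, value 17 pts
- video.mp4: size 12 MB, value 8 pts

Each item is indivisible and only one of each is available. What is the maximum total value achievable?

67 pts

Check high-value combinations within 15 MB:
- paper.pdf: size 11, value 67
- sim.zip: size 12, value 63
- demo.mov: size 12, value 17
- code.tar: size 14, value 17
Best: 67 pts.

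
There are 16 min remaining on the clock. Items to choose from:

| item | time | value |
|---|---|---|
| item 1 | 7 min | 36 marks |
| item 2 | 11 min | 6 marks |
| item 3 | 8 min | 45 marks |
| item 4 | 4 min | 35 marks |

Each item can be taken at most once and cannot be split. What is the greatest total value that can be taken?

81 marks

Check high-value combinations within 16 min:
- item 1+item 3: time 7+8=15, value 36+45=81
- item 3+item 4: time 8+4=12, value 45+35=80
- item 1+item 4: time 7+4=11, value 36+35=71
- item 3: time 8, value 45
- item 2+item 4: time 11+4=15, value 6+35=41
Best: 81 marks.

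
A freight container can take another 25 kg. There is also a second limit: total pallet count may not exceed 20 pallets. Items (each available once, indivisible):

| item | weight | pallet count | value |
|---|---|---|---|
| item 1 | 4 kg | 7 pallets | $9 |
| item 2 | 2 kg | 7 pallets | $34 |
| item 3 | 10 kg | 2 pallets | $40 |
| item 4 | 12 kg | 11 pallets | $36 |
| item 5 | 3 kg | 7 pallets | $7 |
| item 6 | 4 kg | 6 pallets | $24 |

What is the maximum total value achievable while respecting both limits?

Feasible sets respecting both limits:
- item 2+item 3+item 4: weight 24, pallet count 20, value 110
- item 2+item 3+item 6: weight 16, pallet count 15, value 98
- item 1+item 2+item 3: weight 16, pallet count 16, value 83
- item 3+item 4+item 5: weight 25, pallet count 20, value 83
Best: $110.

$110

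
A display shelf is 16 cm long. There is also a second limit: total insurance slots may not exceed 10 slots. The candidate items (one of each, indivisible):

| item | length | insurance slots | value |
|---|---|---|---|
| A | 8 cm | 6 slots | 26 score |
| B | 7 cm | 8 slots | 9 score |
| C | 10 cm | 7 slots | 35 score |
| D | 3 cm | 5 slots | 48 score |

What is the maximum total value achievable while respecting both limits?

Feasible sets respecting both limits:
- D: length 3, insurance slots 5, value 48
- C: length 10, insurance slots 7, value 35
- A: length 8, insurance slots 6, value 26
- B: length 7, insurance slots 8, value 9
Best: 48 score.

48 score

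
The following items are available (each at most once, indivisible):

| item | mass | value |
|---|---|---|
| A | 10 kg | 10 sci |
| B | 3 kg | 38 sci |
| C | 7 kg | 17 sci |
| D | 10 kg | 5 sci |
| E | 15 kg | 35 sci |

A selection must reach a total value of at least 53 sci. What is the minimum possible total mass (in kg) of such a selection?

10

Subsets with value ≥ 53, sorted by total mass:
- B+C: mass 10, value 55
- B+E: mass 18, value 73
Minimum mass: 10 kg.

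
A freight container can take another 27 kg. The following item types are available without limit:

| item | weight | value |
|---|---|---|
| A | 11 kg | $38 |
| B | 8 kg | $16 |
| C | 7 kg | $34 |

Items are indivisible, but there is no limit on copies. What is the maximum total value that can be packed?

Best value-per-unit is C at 34/7; filling with it alone gives 3×34 = 102.
Optimal mix: 1×A + 2×C → weight 25, value 106.

$106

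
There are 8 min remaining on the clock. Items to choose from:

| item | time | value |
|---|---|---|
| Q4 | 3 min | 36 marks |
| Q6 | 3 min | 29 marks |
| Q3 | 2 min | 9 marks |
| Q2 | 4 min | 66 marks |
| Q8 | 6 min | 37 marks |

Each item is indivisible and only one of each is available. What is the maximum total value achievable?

102 marks

Check high-value combinations within 8 min:
- Q4+Q2: time 3+4=7, value 36+66=102
- Q6+Q2: time 3+4=7, value 29+66=95
- Q3+Q2: time 2+4=6, value 9+66=75
Best: 102 marks.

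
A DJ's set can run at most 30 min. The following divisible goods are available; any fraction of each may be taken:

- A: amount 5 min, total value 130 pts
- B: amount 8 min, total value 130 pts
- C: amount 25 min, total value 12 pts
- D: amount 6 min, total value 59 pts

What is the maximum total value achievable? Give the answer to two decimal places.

324.28

Take in order of value per unit:
- A (130/5 per unit): all 5 → value 130, running total 130.00
- B (130/8 per unit): all 8 → value 130, running total 260.00
- D (59/6 per unit): all 6 → value 59, running total 319.00
- C (12/25 per unit): 11 of 25 → value 11×12/25 = 5.2800, running total 324.28
Total 324.28.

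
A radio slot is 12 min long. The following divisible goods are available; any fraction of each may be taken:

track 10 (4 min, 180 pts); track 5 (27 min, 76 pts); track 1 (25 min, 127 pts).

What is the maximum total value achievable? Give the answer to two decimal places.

Take in order of value per unit:
- track 10 (180/4 per unit): all 4 → value 180, running total 180.00
- track 1 (127/25 per unit): 8 of 25 → value 8×127/25 = 40.6400, running total 220.64
Total 220.64.

220.64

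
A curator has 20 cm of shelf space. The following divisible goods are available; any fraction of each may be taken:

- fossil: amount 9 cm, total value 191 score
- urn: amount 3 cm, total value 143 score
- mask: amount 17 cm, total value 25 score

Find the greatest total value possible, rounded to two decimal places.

Take in order of value per unit:
- urn (143/3 per unit): all 3 → value 143, running total 143.00
- fossil (191/9 per unit): all 9 → value 191, running total 334.00
- mask (25/17 per unit): 8 of 17 → value 8×25/17 = 11.7647, running total 345.76
Total 345.76.

345.76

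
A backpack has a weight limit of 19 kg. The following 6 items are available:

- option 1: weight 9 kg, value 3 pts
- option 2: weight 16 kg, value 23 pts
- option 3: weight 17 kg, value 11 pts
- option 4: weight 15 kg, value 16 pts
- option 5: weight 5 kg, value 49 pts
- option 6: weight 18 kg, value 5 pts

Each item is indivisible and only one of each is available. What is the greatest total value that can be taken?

52 pts

Check high-value combinations within 19 kg:
- option 1+option 5: weight 9+5=14, value 3+49=52
- option 5: weight 5, value 49
- option 2: weight 16, value 23
- option 4: weight 15, value 16
Best: 52 pts.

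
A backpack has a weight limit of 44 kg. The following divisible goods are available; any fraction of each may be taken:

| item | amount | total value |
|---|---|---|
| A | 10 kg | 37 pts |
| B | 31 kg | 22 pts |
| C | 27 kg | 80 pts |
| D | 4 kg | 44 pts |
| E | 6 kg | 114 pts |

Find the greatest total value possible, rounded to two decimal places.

266.11

Take in order of value per unit:
- E (114/6 per unit): all 6 → value 114, running total 114.00
- D (44/4 per unit): all 4 → value 44, running total 158.00
- A (37/10 per unit): all 10 → value 37, running total 195.00
- C (80/27 per unit): 24 of 27 → value 24×80/27 = 71.1111, running total 266.11
Total 266.11.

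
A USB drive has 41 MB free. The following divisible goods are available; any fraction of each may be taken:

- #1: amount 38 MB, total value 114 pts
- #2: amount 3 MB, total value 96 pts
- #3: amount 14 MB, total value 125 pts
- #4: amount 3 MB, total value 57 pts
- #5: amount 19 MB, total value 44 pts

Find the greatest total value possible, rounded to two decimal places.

341.00

Take in order of value per unit:
- #2 (96/3 per unit): all 3 → value 96, running total 96.00
- #4 (57/3 per unit): all 3 → value 57, running total 153.00
- #3 (125/14 per unit): all 14 → value 125, running total 278.00
- #1 (114/38 per unit): 21 of 38 → value 21×114/38 = 63.0000, running total 341.00
Total 341.00.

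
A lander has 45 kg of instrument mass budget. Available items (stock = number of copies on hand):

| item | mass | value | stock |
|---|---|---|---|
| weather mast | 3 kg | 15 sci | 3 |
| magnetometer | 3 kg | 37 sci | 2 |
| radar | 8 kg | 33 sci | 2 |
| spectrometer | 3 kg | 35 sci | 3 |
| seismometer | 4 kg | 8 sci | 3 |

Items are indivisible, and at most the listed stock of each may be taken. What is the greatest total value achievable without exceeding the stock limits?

Top feasible selections:
- 3×weather mast + 2×magnetometer + 2×radar + 3×spectrometer + 1×seismometer: mass 44, value 298
- 2×weather mast + 2×magnetometer + 2×radar + 3×spectrometer + 2×seismometer: mass 45, value 291
Best: 298 sci.

298 sci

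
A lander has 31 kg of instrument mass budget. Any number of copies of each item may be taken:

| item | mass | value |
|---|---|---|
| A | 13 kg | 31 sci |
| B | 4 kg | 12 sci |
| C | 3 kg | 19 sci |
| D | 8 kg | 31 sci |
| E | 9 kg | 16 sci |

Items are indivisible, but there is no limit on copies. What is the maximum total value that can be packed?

190 sci

Best value-per-unit is C at 19/3, and filling with it alone uses mass 10×3=30. No mix of the others beats 10×19 = 190.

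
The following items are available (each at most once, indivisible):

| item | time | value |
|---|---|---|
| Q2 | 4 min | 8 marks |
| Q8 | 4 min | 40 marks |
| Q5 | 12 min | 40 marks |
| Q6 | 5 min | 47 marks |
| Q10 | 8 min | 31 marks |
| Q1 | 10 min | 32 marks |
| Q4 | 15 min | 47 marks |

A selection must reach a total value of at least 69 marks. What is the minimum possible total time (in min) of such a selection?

9

Subsets with value ≥ 69, sorted by total time:
- Q8+Q6: time 9, value 87
- Q8+Q10: time 12, value 71
- Q2+Q8+Q6: time 13, value 95
- Q6+Q10: time 13, value 78
Minimum time: 9 min.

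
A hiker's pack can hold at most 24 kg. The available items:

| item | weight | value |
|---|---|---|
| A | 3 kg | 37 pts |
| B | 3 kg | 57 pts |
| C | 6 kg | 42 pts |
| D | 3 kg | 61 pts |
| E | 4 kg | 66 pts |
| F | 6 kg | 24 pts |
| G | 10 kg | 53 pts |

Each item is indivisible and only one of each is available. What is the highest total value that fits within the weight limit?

274 pts

Check high-value combinations within 24 kg:
- A+B+D+E+G: weight 3+3+3+4+10=23, value 37+57+61+66+53=274
- A+B+C+D+E: weight 3+3+6+3+4=19, value 37+57+42+61+66=263
- B+C+D+E+F: weight 3+6+3+4+6=22, value 57+42+61+66+24=250
- A+B+D+E+F: weight 3+3+3+4+6=19, value 37+57+61+66+24=245
- B+D+E+G: weight 3+3+4+10=20, value 57+61+66+53=237
Best: 274 pts.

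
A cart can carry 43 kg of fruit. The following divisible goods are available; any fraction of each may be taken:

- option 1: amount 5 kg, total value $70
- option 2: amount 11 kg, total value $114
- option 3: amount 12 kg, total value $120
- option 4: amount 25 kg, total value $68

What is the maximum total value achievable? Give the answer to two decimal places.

344.80

Take in order of value per unit:
- option 1 (70/5 per unit): all 5 → value 70, running total 70.00
- option 2 (114/11 per unit): all 11 → value 114, running total 184.00
- option 3 (120/12 per unit): all 12 → value 120, running total 304.00
- option 4 (68/25 per unit): 15 of 25 → value 15×68/25 = 40.8000, running total 344.80
Total 344.80.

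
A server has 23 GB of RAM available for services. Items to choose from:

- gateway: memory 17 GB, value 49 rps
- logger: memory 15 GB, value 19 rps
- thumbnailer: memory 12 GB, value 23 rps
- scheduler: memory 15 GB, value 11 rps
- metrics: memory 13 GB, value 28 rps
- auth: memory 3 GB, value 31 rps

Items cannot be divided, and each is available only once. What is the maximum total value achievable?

80 rps

Check high-value combinations within 23 GB:
- gateway+auth: memory 17+3=20, value 49+31=80
- metrics+auth: memory 13+3=16, value 28+31=59
- thumbnailer+auth: memory 12+3=15, value 23+31=54
- logger+auth: memory 15+3=18, value 19+31=50
- gateway: memory 17, value 49
Best: 80 rps.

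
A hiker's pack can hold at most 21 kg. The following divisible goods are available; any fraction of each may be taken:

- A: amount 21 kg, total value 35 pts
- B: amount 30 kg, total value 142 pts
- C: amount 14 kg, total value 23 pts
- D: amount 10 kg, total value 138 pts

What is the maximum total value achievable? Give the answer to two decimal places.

Take in order of value per unit:
- D (138/10 per unit): all 10 → value 138, running total 138.00
- B (142/30 per unit): 11 of 30 → value 11×142/30 = 52.0667, running total 190.07
Total 190.07.

190.07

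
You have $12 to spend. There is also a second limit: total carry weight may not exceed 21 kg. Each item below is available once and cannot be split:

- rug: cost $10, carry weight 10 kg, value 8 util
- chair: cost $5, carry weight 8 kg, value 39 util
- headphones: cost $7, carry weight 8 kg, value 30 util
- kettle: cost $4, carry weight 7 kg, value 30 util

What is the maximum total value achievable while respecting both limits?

Feasible sets respecting both limits:
- chair+headphones: cost 12, carry weight 16, value 69
- chair+kettle: cost 9, carry weight 15, value 69
- headphones+kettle: cost 11, carry weight 15, value 60
Best: 69 util.

69 util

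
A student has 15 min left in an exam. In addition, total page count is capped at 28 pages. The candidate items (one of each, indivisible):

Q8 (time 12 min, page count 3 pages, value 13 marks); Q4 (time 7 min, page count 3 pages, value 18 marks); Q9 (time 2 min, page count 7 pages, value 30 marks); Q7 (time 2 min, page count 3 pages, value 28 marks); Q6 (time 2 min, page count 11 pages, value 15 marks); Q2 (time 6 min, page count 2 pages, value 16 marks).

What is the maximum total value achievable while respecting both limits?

91 marks

Feasible sets respecting both limits:
- Q4+Q9+Q7+Q6: time 13, page count 24, value 91
- Q9+Q7+Q6+Q2: time 12, page count 23, value 89
- Q4+Q9+Q7: time 11, page count 13, value 76
- Q9+Q7+Q2: time 10, page count 12, value 74
Best: 91 marks.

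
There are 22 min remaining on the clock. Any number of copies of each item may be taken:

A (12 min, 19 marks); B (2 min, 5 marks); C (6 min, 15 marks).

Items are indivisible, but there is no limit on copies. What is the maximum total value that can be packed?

55 marks

Best value-per-unit is B at 5/2, and filling with it alone uses time 11×2=22. No mix of the others beats 11×5 = 55.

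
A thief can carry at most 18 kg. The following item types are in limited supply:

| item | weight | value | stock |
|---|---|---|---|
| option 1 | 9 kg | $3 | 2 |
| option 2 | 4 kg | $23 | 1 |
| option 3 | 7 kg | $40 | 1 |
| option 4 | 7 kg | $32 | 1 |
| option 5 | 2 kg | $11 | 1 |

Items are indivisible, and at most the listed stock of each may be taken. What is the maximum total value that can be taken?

$95

Top feasible selections:
- 1×option 2 + 1×option 3 + 1×option 4: weight 18, value 95
- 1×option 3 + 1×option 4 + 1×option 5: weight 16, value 83
Best: $95.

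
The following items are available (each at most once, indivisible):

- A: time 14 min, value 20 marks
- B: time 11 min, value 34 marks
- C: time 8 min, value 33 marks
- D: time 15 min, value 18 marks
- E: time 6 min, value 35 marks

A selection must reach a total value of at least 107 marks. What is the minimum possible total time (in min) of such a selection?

39

Subsets with value ≥ 107, sorted by total time:
- A+B+C+E: time 39, value 122
- B+C+D+E: time 40, value 120
- A+B+D+E: time 46, value 107
Minimum time: 39 min.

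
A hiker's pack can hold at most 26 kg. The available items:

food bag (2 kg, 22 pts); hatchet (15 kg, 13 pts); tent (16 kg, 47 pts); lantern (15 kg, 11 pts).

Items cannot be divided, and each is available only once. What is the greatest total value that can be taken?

Check high-value combinations within 26 kg:
- food bag+tent: weight 2+16=18, value 22+47=69
- tent: weight 16, value 47
- food bag+hatchet: weight 2+15=17, value 22+13=35
- food bag+lantern: weight 2+15=17, value 22+11=33
- food bag: weight 2, value 22
Best: 69 pts.

69 pts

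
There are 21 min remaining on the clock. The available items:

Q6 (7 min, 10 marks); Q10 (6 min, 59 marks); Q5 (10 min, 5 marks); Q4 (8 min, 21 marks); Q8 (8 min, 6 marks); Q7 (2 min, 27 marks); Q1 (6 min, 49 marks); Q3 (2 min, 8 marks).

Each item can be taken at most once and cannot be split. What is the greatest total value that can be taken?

Check high-value combinations within 21 min:
- Q6+Q10+Q7+Q1: time 7+6+2+6=21, value 10+59+27+49=145
- Q10+Q7+Q1+Q3: time 6+2+6+2=16, value 59+27+49+8=143
- Q10+Q7+Q1: time 6+2+6=14, value 59+27+49=135
- Q10+Q4+Q1: time 6+8+6=20, value 59+21+49=129
- Q6+Q10+Q1+Q3: time 7+6+6+2=21, value 10+59+49+8=126
Best: 145 marks.

145 marks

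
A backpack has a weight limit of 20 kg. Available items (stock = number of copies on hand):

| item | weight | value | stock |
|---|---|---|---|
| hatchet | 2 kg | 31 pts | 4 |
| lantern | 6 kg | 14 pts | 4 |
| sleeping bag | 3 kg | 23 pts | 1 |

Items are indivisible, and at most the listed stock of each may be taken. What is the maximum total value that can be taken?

Best selections within weight 20 and stock limits:
- 4×hatchet + 1×lantern + 1×sleeping bag: weight 17, value 161
- 4×hatchet + 2×lantern: weight 20, value 152
Best: 161 pts.

161 pts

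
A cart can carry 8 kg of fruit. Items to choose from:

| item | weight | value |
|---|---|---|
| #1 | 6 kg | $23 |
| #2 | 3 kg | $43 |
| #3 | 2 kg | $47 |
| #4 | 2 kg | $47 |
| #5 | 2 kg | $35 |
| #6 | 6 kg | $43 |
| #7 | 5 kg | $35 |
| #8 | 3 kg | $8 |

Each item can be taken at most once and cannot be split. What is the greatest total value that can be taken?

$137

Check high-value combinations within 8 kg:
- #2+#3+#4: weight 3+2+2=7, value 43+47+47=137
- #3+#4+#5: weight 2+2+2=6, value 47+47+35=129
- #2+#3+#5: weight 3+2+2=7, value 43+47+35=125
- #2+#4+#5: weight 3+2+2=7, value 43+47+35=125
- #3+#4+#8: weight 2+2+3=7, value 47+47+8=102
Best: $137.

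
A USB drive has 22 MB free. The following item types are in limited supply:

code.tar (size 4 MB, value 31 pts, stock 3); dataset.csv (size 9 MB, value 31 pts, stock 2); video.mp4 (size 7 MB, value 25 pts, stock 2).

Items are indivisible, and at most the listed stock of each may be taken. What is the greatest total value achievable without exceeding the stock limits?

124 pts

Top feasible selections:
- 3×code.tar + 1×dataset.csv: size 21, value 124
- 3×code.tar + 1×video.mp4: size 19, value 118
- 2×code.tar + 2×video.mp4: size 22, value 112
Best: 124 pts.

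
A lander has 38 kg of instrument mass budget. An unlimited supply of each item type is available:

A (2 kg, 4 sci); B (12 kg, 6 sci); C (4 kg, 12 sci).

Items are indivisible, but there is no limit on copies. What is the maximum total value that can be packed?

Best value-per-unit is C at 12/4; filling with it alone gives 9×12 = 108.
Optimal mix: 1×A + 9×C → mass 38, value 112.

112 sci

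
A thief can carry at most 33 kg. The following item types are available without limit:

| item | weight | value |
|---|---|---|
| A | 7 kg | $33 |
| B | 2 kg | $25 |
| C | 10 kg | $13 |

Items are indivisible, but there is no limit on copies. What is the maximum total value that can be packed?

$400

Best value-per-unit is B at 25/2, and filling with it alone uses weight 16×2=32. No mix of the others beats 16×25 = 400.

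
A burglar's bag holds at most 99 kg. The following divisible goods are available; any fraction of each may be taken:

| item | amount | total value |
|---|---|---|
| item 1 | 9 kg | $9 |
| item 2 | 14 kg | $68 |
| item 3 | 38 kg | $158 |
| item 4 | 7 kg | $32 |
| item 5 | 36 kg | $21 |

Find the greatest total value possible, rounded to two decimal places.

285.08

Take in order of value per unit:
- item 2 (68/14 per unit): all 14 → value 68, running total 68.00
- item 4 (32/7 per unit): all 7 → value 32, running total 100.00
- item 3 (158/38 per unit): all 38 → value 158, running total 258.00
- item 1 (9/9 per unit): all 9 → value 9, running total 267.00
- item 5 (21/36 per unit): 31 of 36 → value 31×21/36 = 18.0833, running total 285.08
Total 285.08.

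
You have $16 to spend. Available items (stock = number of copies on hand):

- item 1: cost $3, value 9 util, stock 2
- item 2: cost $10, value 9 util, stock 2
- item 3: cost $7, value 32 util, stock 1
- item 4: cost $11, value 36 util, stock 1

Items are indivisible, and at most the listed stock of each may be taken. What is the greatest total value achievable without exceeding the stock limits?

Best selections within cost 16 and stock limits:
- 2×item 1 + 1×item 3: cost 13, value 50
- 1×item 1 + 1×item 4: cost 14, value 45
- 1×item 1 + 1×item 3: cost 10, value 41
- 1×item 4: cost 11, value 36
Best: 50 util.

50 util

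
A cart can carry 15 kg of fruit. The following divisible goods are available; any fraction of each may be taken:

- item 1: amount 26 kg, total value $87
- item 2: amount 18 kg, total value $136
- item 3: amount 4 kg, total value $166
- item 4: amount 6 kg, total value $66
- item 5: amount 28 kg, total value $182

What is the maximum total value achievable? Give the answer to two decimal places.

269.78

Take in order of value per unit:
- item 3 (166/4 per unit): all 4 → value 166, running total 166.00
- item 4 (66/6 per unit): all 6 → value 66, running total 232.00
- item 2 (136/18 per unit): 5 of 18 → value 5×136/18 = 37.7778, running total 269.78
Total 269.78.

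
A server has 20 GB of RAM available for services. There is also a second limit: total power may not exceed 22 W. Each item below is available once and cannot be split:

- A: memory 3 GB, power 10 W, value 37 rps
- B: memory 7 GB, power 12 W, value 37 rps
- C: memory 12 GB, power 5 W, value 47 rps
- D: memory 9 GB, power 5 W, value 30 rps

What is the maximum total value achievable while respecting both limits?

Feasible sets respecting both limits:
- A+C: memory 15, power 15, value 84
- B+C: memory 19, power 17, value 84
- A+B: memory 10, power 22, value 74
Best: 84 rps.

84 rps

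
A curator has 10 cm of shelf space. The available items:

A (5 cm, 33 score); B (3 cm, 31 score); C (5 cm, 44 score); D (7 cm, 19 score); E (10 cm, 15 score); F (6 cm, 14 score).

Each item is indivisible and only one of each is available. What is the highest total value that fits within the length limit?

77 score

Check high-value combinations within 10 cm:
- A+C: length 5+5=10, value 33+44=77
- B+C: length 3+5=8, value 31+44=75
- A+B: length 5+3=8, value 33+31=64
- B+D: length 3+7=10, value 31+19=50
- B+F: length 3+6=9, value 31+14=45
Best: 77 score.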